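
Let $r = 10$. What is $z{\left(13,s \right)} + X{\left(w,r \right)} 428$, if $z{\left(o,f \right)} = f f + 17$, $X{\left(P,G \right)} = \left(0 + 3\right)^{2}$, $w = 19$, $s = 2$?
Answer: $3873$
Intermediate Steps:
$X{\left(P,G \right)} = 9$ ($X{\left(P,G \right)} = 3^{2} = 9$)
$z{\left(o,f \right)} = 17 + f^{2}$ ($z{\left(o,f \right)} = f^{2} + 17 = 17 + f^{2}$)
$z{\left(13,s \right)} + X{\left(w,r \right)} 428 = \left(17 + 2^{2}\right) + 9 \cdot 428 = \left(17 + 4\right) + 3852 = 21 + 3852 = 3873$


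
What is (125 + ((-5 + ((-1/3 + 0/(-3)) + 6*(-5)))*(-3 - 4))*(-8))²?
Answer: 30924721/9 ≈ 3.4361e+6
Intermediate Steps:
(125 + ((-5 + ((-1/3 + 0/(-3)) + 6*(-5)))*(-3 - 4))*(-8))² = (125 + ((-5 + ((-1*⅓ + 0*(-⅓)) - 30))*(-7))*(-8))² = (125 + ((-5 + ((-⅓ + 0) - 30))*(-7))*(-8))² = (125 + ((-5 + (-⅓ - 30))*(-7))*(-8))² = (125 + ((-5 - 91/3)*(-7))*(-8))² = (125 - 106/3*(-7)*(-8))² = (125 + (742/3)*(-8))² = (125 - 5936/3)² = (-5561/3)² = 30924721/9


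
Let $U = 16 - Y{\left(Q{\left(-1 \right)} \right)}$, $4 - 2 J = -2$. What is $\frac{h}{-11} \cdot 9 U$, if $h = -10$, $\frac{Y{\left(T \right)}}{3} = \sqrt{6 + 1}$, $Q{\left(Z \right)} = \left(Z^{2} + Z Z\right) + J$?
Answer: $\frac{1440}{11} - \frac{270 \sqrt{7}}{11} \approx 65.968$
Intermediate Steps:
$J = 3$ ($J = 2 - -1 = 2 + 1 = 3$)
$Q{\left(Z \right)} = 3 + 2 Z^{2}$ ($Q{\left(Z \right)} = \left(Z^{2} + Z Z\right) + 3 = \left(Z^{2} + Z^{2}\right) + 3 = 2 Z^{2} + 3 = 3 + 2 Z^{2}$)
$Y{\left(T \right)} = 3 \sqrt{7}$ ($Y{\left(T \right)} = 3 \sqrt{6 + 1} = 3 \sqrt{7}$)
$U = 16 - 3 \sqrt{7} \approx 8.0627$
$\frac{h}{-11} \cdot 9 U = - \frac{10}{-11} \cdot 9 \left(16 - 3 \sqrt{7}\right) = \left(-10\right) \left(- \frac{1}{11}\right) 9 \left(16 - 3 \sqrt{7}\right) = \frac{10}{11} \cdot 9 \left(16 - 3 \sqrt{7}\right) = \frac{90 \left(16 - 3 \sqrt{7}\right)}{11} = \frac{1440}{11} - \frac{270 \sqrt{7}}{11}$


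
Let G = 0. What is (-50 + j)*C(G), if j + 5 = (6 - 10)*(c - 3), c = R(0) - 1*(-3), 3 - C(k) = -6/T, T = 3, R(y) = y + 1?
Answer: -295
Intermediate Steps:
R(y) = 1 + y
C(k) = 5 (C(k) = 3 - (-6)/3 = 3 - 1*(-2) = 3 + 2 = 5)
c = 4 (c = (1 + 0) - 1*(-3) = 1 + 3 = 4)
j = -9 (j = -5 + (6 - 10)*(4 - 3) = -5 - 4*1 = -5 - 4 = -9)
(-50 + j)*C(G) = (-50 - 9)*5 = -59*5 = -295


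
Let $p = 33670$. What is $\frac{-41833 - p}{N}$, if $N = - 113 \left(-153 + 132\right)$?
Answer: $- \frac{75503}{2373} \approx -31.818$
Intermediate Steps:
$N = 2373$ ($N = \left(-113\right) \left(-21\right) = 2373$)
$\frac{-41833 - p}{N} = \frac{-41833 - 33670}{2373} = \left(-41833 - 33670\right) \frac{1}{2373} = \left(-75503\right) \frac{1}{2373} = - \frac{75503}{2373}$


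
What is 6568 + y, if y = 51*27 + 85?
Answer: 8030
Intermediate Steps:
y = 1462 (y = 1377 + 85 = 1462)
6568 + y = 6568 + 1462 = 8030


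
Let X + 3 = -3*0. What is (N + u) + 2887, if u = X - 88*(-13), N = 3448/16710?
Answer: 33655664/8355 ≈ 4028.2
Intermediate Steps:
N = 1724/8355 (N = 3448*(1/16710) = 1724/8355 ≈ 0.20634)
X = -3 (X = -3 - 3*0 = -3 + 0 = -3)
u = 1141 (u = -3 - 88*(-13) = -3 + 1144 = 1141)
(N + u) + 2887 = (1724/8355 + 1141) + 2887 = 9534779/8355 + 2887 = 33655664/8355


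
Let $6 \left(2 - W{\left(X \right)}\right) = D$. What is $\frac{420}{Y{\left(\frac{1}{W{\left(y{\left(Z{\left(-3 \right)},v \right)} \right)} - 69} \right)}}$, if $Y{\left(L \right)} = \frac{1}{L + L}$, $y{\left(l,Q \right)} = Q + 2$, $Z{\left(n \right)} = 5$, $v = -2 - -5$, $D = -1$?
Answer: $- \frac{5040}{401} \approx -12.569$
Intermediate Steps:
$v = 3$ ($v = -2 + 5 = 3$)
$y{\left(l,Q \right)} = 2 + Q$
$W{\left(X \right)} = \frac{13}{6}$ ($W{\left(X \right)} = 2 - - \frac{1}{6} = 2 + \frac{1}{6} = \frac{13}{6}$)
$Y{\left(L \right)} = \frac{1}{2 L}$
$\frac{420}{Y{\left(\frac{1}{W{\left(y{\left(Z{\left(-3 \right)},v \right)} \right)} - 69} \right)}} = \frac{420}{\frac{1}{2} \frac{1}{\frac{1}{\frac{13}{6} - 69}}} = \frac{420}{\frac{1}{2} \frac{1}{\frac{1}{- \frac{401}{6}}}} = \frac{420}{\frac{1}{2} \frac{1}{- \frac{6}{401}}} = \frac{420}{\frac{1}{2} \left(- \frac{401}{6}\right)} = \frac{420}{- \frac{401}{12}} = 420 \left(- \frac{12}{401}\right) = - \frac{5040}{401}$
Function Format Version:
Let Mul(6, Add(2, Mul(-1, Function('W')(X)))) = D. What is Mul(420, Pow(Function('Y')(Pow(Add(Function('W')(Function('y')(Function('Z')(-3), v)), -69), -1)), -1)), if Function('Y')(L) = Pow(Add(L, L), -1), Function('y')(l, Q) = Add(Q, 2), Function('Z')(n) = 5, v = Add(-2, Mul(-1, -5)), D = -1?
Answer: Rational(-5040, 401) ≈ -12.569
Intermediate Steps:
v = 3 (v = Add(-2, 5) = 3)
Function('y')(l, Q) = Add(2, Q)
Function('W')(X) = Rational(13, 6) (Function('W')(X) = Add(2, Mul(Rational(-1, 6), -1)) = Add(2, Rational(1, 6)) = Rational(13, 6))
Function('Y')(L) = Mul(Rational(1, 2), Pow(L, -1)) (Function('Y')(L) = Pow(Mul(2, L), -1) = Mul(Rational(1, 2), Pow(L, -1)))
Mul(420, Pow(Function('Y')(Pow(Add(Function('W')(Function('y')(Function('Z')(-3), v)), -69), -1)), -1)) = Mul(420, Pow(Mul(Rational(1, 2), Pow(Pow(Add(Rational(13, 6), -69), -1), -1)), -1)) = Mul(420, Pow(Mul(Rational(1, 2), Pow(Pow(Rational(-401, 6), -1), -1)), -1)) = Mul(420, Pow(Mul(Rational(1, 2), Pow(Rational(-6, 401), -1)), -1)) = Mul(420, Pow(Mul(Rational(1, 2), Rational(-401, 6)), -1)) = Mul(420, Pow(Rational(-401, 12), -1)) = Mul(420, Rational(-12, 401)) = Rational(-5040, 401)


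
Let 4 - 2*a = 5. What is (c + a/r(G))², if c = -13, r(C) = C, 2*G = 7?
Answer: 8464/49 ≈ 172.73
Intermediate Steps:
G = 7/2 (G = (½)*7 = 7/2 ≈ 3.5000)
a = -½ (a = 2 - ½*5 = 2 - 5/2 = -½ ≈ -0.50000)
(c + a/r(G))² = (-13 - 1/(2*7/2))² = (-13 - ½*2/7)² = (-13 - ⅐)² = (-92/7)² = 8464/49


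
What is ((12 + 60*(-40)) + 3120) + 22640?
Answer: 23372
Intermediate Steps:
((12 + 60*(-40)) + 3120) + 22640 = ((12 - 2400) + 3120) + 22640 = (-2388 + 3120) + 22640 = 732 + 22640 = 23372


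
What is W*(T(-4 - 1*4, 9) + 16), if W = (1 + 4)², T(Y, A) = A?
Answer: 625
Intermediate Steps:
W = 25 (W = 5² = 25)
W*(T(-4 - 1*4, 9) + 16) = 25*(9 + 16) = 25*25 = 625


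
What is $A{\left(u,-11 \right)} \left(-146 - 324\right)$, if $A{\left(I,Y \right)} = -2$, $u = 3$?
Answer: $940$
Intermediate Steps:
$A{\left(u,-11 \right)} \left(-146 - 324\right) = - 2 \left(-146 - 324\right) = \left(-2\right) \left(-470\right) = 940$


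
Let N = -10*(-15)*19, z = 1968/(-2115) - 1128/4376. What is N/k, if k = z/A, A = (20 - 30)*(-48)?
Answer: -527548680000/458237 ≈ -1.1513e+6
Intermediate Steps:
z = -458237/385635 (z = 1968*(-1/2115) - 1128*1/4376 = -656/705 - 141/547 = -458237/385635 ≈ -1.1883)
A = 480 (A = -10*(-48) = 480)
N = 2850 (N = 150*19 = 2850)
k = -458237/185104800 (k = -458237/385635/480 = -458237/385635*1/480 = -458237/185104800 ≈ -0.0024756)
N/k = 2850/(-458237/185104800) = 2850*(-185104800/458237) = -527548680000/458237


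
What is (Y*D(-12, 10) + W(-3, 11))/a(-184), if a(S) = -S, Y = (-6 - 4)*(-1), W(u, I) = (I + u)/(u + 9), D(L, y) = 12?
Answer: 91/138 ≈ 0.65942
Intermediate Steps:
W(u, I) = (I + u)/(9 + u)
Y = 10 (Y = -10*(-1) = 10)
(Y*D(-12, 10) + W(-3, 11))/a(-184) = (10*12 + (11 - 3)/(9 - 3))/((-1*(-184))) = (120 + 8/6)/184 = (120 + (1/6)*8)*(1/184) = (120 + 4/3)*(1/184) = (364/3)*(1/184) = 91/138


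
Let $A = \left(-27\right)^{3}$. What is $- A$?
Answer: $19683$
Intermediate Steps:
$A = -19683$
$- A = \left(-1\right) \left(-19683\right) = 19683$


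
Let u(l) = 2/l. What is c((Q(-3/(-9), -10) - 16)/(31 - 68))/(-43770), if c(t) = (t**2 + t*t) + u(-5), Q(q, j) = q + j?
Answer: -17324/1348225425 ≈ -1.2849e-5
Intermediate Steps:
Q(q, j) = j + q
c(t) = -2/5 + 2*t**2 (c(t) = (t**2 + t*t) + 2/(-5) = (t**2 + t**2) + 2*(-1/5) = 2*t**2 - 2/5 = -2/5 + 2*t**2)
c((Q(-3/(-9), -10) - 16)/(31 - 68))/(-43770) = (-2/5 + 2*(((-10 - 3/(-9)) - 16)/(31 - 68))**2)/(-43770) = (-2/5 + 2*(((-10 - 3*(-1/9)) - 16)/(-37))**2)*(-1/43770) = (-2/5 + 2*(((-10 + 1/3) - 16)*(-1/37))**2)*(-1/43770) = (-2/5 + 2*((-29/3 - 16)*(-1/37))**2)*(-1/43770) = (-2/5 + 2*(-77/3*(-1/37))**2)*(-1/43770) = (-2/5 + 2*(77/111)**2)*(-1/43770) = (-2/5 + 2*(5929/12321))*(-1/43770) = (-2/5 + 11858/12321)*(-1/43770) = (34648/61605)*(-1/43770) = -17324/1348225425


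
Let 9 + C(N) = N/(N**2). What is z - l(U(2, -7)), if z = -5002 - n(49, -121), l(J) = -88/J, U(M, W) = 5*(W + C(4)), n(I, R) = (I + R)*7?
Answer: -1417222/315 ≈ -4499.1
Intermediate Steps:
n(I, R) = 7*I + 7*R
C(N) = -9 + 1/N (C(N) = -9 + N/(N**2) = -9 + N/N**2 = -9 + 1/N)
U(M, W) = -175/4 + 5*W (U(M, W) = 5*(W + (-9 + 1/4)) = 5*(W - 35/4) = 5*(-35/4 + W) = -175/4 + 5*W)
z = -4498 (z = -5002 - (7*49 + 7*(-121)) = -5002 - (343 - 847) = -5002 - 1*(-504) = -5002 + 504 = -4498)
z - l(U(2, -7)) = -4498 - (-88)/(-175/4 + 5*(-7)) = -4498 - (-88)/(-175/4 - 35) = -4498 - (-88)/(-315/4) = -4498 - (-88)*(-4)/315 = -4498 - 1*352/315 = -4498 - 352/315 = -1417222/315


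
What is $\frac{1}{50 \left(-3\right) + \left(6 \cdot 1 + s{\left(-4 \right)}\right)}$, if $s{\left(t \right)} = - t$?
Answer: $- \frac{1}{140} \approx -0.0071429$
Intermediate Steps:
$\frac{1}{50 \left(-3\right) + \left(6 \cdot 1 + s{\left(-4 \right)}\right)} = \frac{1}{50 \left(-3\right) + \left(6 \cdot 1 - -4\right)} = \frac{1}{-150 + \left(6 + 4\right)} = \frac{1}{-150 + 10} = \frac{1}{-140} = - \frac{1}{140}$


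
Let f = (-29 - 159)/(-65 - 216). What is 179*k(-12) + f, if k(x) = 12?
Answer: 603776/281 ≈ 2148.7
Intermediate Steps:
f = 188/281 (f = -188/(-281) = -188*(-1/281) = 188/281 ≈ 0.66904)
179*k(-12) + f = 179*12 + 188/281 = 2148 + 188/281 = 603776/281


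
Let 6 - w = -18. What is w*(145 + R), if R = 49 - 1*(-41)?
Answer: 5640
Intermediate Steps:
w = 24 (w = 6 - 1*(-18) = 6 + 18 = 24)
R = 90 (R = 49 + 41 = 90)
w*(145 + R) = 24*(145 + 90) = 24*235 = 5640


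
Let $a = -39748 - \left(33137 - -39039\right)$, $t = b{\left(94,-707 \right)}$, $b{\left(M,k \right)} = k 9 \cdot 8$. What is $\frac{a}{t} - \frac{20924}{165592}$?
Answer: $\frac{4332491}{2090599} \approx 2.0724$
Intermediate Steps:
$b{\left(M,k \right)} = 72 k$ ($b{\left(M,k \right)} = 9 k 8 = 72 k$)
$t = -50904$ ($t = 72 \left(-707\right) = -50904$)
$a = -111924$ ($a = -39748 - \left(33137 + 39039\right) = -39748 - 72176 = -111924$)
$\frac{a}{t} - \frac{20924}{165592} = - \frac{111924}{-50904} - \frac{20924}{165592} = \left(-111924\right) \left(- \frac{1}{50904}\right) - \frac{5231}{41398} = \frac{3109}{1414} - \frac{5231}{41398} = \frac{4332491}{2090599}$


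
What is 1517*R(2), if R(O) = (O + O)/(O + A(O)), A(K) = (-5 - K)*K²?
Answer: -3034/13 ≈ -233.38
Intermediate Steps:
A(K) = K²*(-5 - K)
R(O) = 2*O/(O + O²*(-5 - O)) (R(O) = (O + O)/(O + O²*(-5 - O)) = (2*O)/(O + O²*(-5 - O)) = 2*O/(O + O²*(-5 - O)))
1517*R(2) = 1517*(-2/(-1 + 2*(5 + 2))) = 1517*(-2/(-1 + 2*7)) = 1517*(-2/(-1 + 14)) = 1517*(-2/13) = -3034/13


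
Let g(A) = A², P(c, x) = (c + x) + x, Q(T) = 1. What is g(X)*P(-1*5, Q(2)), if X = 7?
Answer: -147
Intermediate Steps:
P(c, x) = c + 2*x
g(X)*P(-1*5, Q(2)) = 7²*(-1*5 + 2*1) = 49*(-5 + 2) = 49*(-3) = -147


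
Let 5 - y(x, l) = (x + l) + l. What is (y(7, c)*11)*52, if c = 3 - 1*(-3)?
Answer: -8008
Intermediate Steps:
c = 6 (c = 3 + 3 = 6)
y(x, l) = 5 - x - 2*l (y(x, l) = 5 - ((x + l) + l) = 5 - ((l + x) + l) = 5 - (x + 2*l) = 5 + (-x - 2*l) = 5 - x - 2*l)
(y(7, c)*11)*52 = ((5 - 1*7 - 2*6)*11)*52 = ((5 - 7 - 12)*11)*52 = -14*11*52 = -154*52 = -8008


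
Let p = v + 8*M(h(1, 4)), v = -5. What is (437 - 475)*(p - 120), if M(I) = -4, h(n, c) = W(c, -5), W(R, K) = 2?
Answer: 5966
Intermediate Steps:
h(n, c) = 2
p = -37 (p = -5 + 8*(-4) = -5 - 32 = -37)
(437 - 475)*(p - 120) = (437 - 475)*(-37 - 120) = -38*(-157) = 5966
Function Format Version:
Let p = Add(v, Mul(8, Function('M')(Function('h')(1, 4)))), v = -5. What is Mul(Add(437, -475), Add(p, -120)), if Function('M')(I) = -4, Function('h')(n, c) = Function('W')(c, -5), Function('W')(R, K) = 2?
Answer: 5966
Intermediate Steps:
Function('h')(n, c) = 2
p = -37 (p = Add(-5, Mul(8, -4)) = Add(-5, -32) = -37)
Mul(Add(437, -475), Add(p, -120)) = Mul(Add(437, -475), Add(-37, -120)) = Mul(-38, -157) = 5966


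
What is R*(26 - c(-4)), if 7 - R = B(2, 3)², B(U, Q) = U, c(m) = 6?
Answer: 60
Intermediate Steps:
R = 3 (R = 7 - 1*2² = 7 - 1*4 = 7 - 4 = 3)
R*(26 - c(-4)) = 3*(26 - 1*6) = 3*(26 - 6) = 3*20 = 60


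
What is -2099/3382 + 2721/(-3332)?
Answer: -8098145/5634412 ≈ -1.4373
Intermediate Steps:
-2099/3382 + 2721/(-3332) = -2099*1/3382 + 2721*(-1/3332) = -2099/3382 - 2721/3332 = -8098145/5634412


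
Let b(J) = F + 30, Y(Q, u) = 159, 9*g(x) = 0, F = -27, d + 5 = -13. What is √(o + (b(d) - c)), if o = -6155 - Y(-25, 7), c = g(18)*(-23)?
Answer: I*√6311 ≈ 79.442*I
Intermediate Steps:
d = -18 (d = -5 - 13 = -18)
g(x) = 0 (g(x) = (⅑)*0 = 0)
b(J) = 3 (b(J) = -27 + 30 = 3)
c = 0 (c = 0*(-23) = 0)
o = -6314 (o = -6155 - 1*159 = -6155 - 159 = -6314)
√(o + (b(d) - c)) = √(-6314 + (3 - 1*0)) = √(-6314 + (3 + 0)) = √(-6314 + 3) = √(-6311) = I*√6311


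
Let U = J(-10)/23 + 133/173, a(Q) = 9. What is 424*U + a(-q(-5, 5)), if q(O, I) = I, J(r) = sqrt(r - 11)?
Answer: 57949/173 + 424*I*sqrt(21)/23 ≈ 334.97 + 84.479*I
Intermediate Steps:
J(r) = sqrt(-11 + r)
U = 133/173 + I*sqrt(21)/23 (U = sqrt(-11 - 10)/23 + 133/173 = sqrt(-21)*(1/23) + 133*(1/173) = (I*sqrt(21))*(1/23) + 133/173 = I*sqrt(21)/23 + 133/173 = 133/173 + I*sqrt(21)/23 ≈ 0.76879 + 0.19924*I)
424*U + a(-q(-5, 5)) = 424*(133/173 + I*sqrt(21)/23) + 9 = (56392/173 + 424*I*sqrt(21)/23) + 9 = 57949/173 + 424*I*sqrt(21)/23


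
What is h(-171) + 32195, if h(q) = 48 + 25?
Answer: 32268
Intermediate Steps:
h(q) = 73
h(-171) + 32195 = 73 + 32195 = 32268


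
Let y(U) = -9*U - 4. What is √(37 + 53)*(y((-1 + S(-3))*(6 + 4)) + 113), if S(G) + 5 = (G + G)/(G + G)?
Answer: 1677*√10 ≈ 5303.1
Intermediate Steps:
S(G) = -4 (S(G) = -5 + (G + G)/(G + G) = -5 + (2*G)/((2*G)) = -5 + (2*G)*(1/(2*G)) = -5 + 1 = -4)
y(U) = -4 - 9*U
√(37 + 53)*(y((-1 + S(-3))*(6 + 4)) + 113) = √(37 + 53)*((-4 - 9*(-1 - 4)*(6 + 4)) + 113) = √90*((-4 - (-45)*10) + 113) = (3*√10)*((-4 - 9*(-50)) + 113) = (3*√10)*((-4 + 450) + 113) = (3*√10)*(446 + 113) = (3*√10)*559 = 1677*√10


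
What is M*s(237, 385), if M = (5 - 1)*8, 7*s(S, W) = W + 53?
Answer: 14016/7 ≈ 2002.3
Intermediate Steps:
s(S, W) = 53/7 + W/7 (s(S, W) = (W + 53)/7 = (53 + W)/7 = 53/7 + W/7)
M = 32 (M = 4*8 = 32)
M*s(237, 385) = 32*(53/7 + (⅐)*385) = 32*(53/7 + 55) = 32*(438/7) = 14016/7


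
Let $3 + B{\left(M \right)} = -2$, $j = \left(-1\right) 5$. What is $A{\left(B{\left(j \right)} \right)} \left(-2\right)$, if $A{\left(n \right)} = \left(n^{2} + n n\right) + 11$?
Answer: $-122$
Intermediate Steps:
$j = -5$
$B{\left(M \right)} = -5$ ($B{\left(M \right)} = -3 - 2 = -5$)
$A{\left(n \right)} = 11 + 2 n^{2}$ ($A{\left(n \right)} = \left(n^{2} + n^{2}\right) + 11 = 2 n^{2} + 11 = 11 + 2 n^{2}$)
$A{\left(B{\left(j \right)} \right)} \left(-2\right) = \left(11 + 2 \left(-5\right)^{2}\right) \left(-2\right) = \left(11 + 2 \cdot 25\right) \left(-2\right) = \left(11 + 50\right) \left(-2\right) = 61 \left(-2\right) = -122$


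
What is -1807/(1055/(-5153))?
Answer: 9311471/1055 ≈ 8826.0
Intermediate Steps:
-1807/(1055/(-5153)) = -1807/(1055*(-1/5153)) = -1807/(-1055/5153) = -1807*(-5153/1055) = 9311471/1055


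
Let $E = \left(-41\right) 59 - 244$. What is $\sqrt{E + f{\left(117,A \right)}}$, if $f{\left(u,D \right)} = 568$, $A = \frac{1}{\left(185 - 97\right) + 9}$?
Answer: $i \sqrt{2095} \approx 45.771 i$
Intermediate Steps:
$A = \frac{1}{97}$ ($A = \frac{1}{\left(185 - 97\right) + 9} = \frac{1}{88 + 9} = \frac{1}{97} \approx 0.010309$)
$E = -2663$ ($E = -2419 - 244 = -2663$)
$\sqrt{E + f{\left(117,A \right)}} = \sqrt{-2663 + 568} = \sqrt{-2095} = i \sqrt{2095}$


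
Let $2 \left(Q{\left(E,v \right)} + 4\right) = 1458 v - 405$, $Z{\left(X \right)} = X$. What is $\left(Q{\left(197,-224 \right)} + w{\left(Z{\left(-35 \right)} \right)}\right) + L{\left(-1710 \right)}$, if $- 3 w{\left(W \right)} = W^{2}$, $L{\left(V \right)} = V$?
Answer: $- \frac{993725}{6} \approx -1.6562 \cdot 10^{5}$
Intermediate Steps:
$Q{\left(E,v \right)} = - \frac{413}{2} + 729 v$ ($Q{\left(E,v \right)} = -4 + \frac{1458 v - 405}{2} = -4 + \frac{-405 + 1458 v}{2} = -4 + \left(- \frac{405}{2} + 729 v\right) = - \frac{413}{2} + 729 v$)
$w{\left(W \right)} = - \frac{W^{2}}{3}$
$\left(Q{\left(197,-224 \right)} + w{\left(Z{\left(-35 \right)} \right)}\right) + L{\left(-1710 \right)} = \left(\left(- \frac{413}{2} + 729 \left(-224\right)\right) - \frac{\left(-35\right)^{2}}{3}\right) - 1710 = \left(\left(- \frac{413}{2} - 163296\right) - \frac{1225}{3}\right) - 1710 = \left(- \frac{327005}{2} - \frac{1225}{3}\right) - 1710 = - \frac{983465}{6} - 1710 = - \frac{993725}{6}$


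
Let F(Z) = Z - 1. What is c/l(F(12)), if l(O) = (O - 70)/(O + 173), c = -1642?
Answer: 302128/59 ≈ 5120.8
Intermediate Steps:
F(Z) = -1 + Z
l(O) = (-70 + O)/(173 + O)
c/l(F(12)) = -1642*(173 + (-1 + 12))/(-70 + (-1 + 12)) = -1642*(173 + 11)/(-70 + 11) = -1642/(-59/184) = -1642*(-184/59) = 302128/59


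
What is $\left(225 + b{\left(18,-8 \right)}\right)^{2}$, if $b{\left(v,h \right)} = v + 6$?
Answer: $62001$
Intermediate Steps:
$b{\left(v,h \right)} = 6 + v$
$\left(225 + b{\left(18,-8 \right)}\right)^{2} = \left(225 + \left(6 + 18\right)\right)^{2} = \left(225 + 24\right)^{2} = 249^{2} = 62001$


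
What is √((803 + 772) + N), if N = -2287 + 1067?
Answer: √355 ≈ 18.841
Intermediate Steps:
N = -1220
√((803 + 772) + N) = √((803 + 772) - 1220) = √(1575 - 1220) = √355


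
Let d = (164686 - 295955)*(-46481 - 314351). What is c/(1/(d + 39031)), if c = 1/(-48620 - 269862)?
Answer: -47366094839/318482 ≈ -1.4872e+5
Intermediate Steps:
c = -1/318482 (c = 1/(-318482) = -1/318482 ≈ -3.1399e-6)
d = 47366055808 (d = -131269*(-360832) = 47366055808)
c/(1/(d + 39031)) = -1/(318482*(1/(47366055808 + 39031))) = -1/(318482*(1/47366094839)) = -1/(318482*1/47366094839) = -1/318482*47366094839 = -47366094839/318482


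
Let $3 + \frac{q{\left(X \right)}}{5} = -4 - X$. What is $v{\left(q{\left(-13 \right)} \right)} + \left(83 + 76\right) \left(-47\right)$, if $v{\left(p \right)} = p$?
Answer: $-7443$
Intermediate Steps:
$q{\left(X \right)} = -35 - 5 X$ ($q{\left(X \right)} = -15 + 5 \left(-4 - X\right) = -15 - \left(20 + 5 X\right) = -35 - 5 X$)
$v{\left(q{\left(-13 \right)} \right)} + \left(83 + 76\right) \left(-47\right) = \left(-35 - -65\right) + \left(83 + 76\right) \left(-47\right) = \left(-35 + 65\right) + 159 \left(-47\right) = 30 - 7473 = -7443$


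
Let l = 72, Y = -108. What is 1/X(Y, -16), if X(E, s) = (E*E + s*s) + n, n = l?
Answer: 1/11992 ≈ 8.3389e-5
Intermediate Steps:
n = 72
X(E, s) = 72 + E² + s² (X(E, s) = (E*E + s*s) + 72 = (E² + s²) + 72 = 72 + E² + s²)
1/X(Y, -16) = 1/(72 + (-108)² + (-16)²) = 1/(72 + 11664 + 256) = 1/11992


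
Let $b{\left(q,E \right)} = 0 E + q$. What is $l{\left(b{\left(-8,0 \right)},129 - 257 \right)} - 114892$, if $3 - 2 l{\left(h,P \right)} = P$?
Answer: $- \frac{229653}{2} \approx -1.1483 \cdot 10^{5}$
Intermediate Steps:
$b{\left(q,E \right)} = q$ ($b{\left(q,E \right)} = 0 + q = q$)
$l{\left(h,P \right)} = \frac{3}{2} - \frac{P}{2}$
$l{\left(b{\left(-8,0 \right)},129 - 257 \right)} - 114892 = \left(\frac{3}{2} - \frac{129 - 257}{2}\right) - 114892 = \left(\frac{3}{2} - -64\right) - 114892 = \left(\frac{3}{2} + 64\right) - 114892 = \frac{131}{2} - 114892 = - \frac{229653}{2}$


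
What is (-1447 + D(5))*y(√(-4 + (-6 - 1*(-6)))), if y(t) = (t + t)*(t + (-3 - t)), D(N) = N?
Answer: 17304*I ≈ 17304.0*I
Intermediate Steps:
y(t) = -6*t (y(t) = (2*t)*(-3) = -6*t)
(-1447 + D(5))*y(√(-4 + (-6 - 1*(-6)))) = (-1447 + 5)*(-6*√(-4 + (-6 - 1*(-6)))) = -(-8652)*√(-4 + (-6 + 6)) = -(-8652)*√(-4 + 0) = -(-8652)*√(-4) = -(-8652)*2*I = -(-17304)*I = 17304*I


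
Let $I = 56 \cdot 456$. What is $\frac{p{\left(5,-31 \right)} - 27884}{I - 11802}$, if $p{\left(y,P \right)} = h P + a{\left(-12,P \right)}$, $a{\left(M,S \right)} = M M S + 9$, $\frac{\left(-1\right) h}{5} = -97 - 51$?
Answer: $- \frac{7897}{1962} \approx -4.025$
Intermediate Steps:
$I = 25536$
$h = 740$ ($h = - 5 \left(-97 - 51\right) = \left(-5\right) \left(-148\right) = 740$)
$a{\left(M,S \right)} = 9 + S M^{2}$ ($a{\left(M,S \right)} = M^{2} S + 9 = S M^{2} + 9 = 9 + S M^{2}$)
$p{\left(y,P \right)} = 9 + 884 P$ ($p{\left(y,P \right)} = 740 P + \left(9 + P \left(-12\right)^{2}\right) = 740 P + \left(9 + P 144\right) = 740 P + \left(9 + 144 P\right) = 9 + 884 P$)
$\frac{p{\left(5,-31 \right)} - 27884}{I - 11802} = \frac{\left(9 + 884 \left(-31\right)\right) - 27884}{25536 - 11802} = \frac{\left(9 - 27404\right) - 27884}{13734} = \left(-27395 - 27884\right) \frac{1}{13734} = \left(-55279\right) \frac{1}{13734} = - \frac{7897}{1962}$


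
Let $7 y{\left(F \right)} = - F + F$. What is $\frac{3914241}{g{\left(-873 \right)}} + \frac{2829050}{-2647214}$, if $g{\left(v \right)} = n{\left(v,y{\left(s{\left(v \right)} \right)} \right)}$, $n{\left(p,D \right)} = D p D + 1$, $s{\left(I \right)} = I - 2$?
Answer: $\frac{5180915372762}{1323607} \approx 3.9142 \cdot 10^{6}$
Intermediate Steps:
$s{\left(I \right)} = -2 + I$ ($s{\left(I \right)} = I - 2 = -2 + I$)
$y{\left(F \right)} = 0$ ($y{\left(F \right)} = \frac{- F + F}{7} = \frac{1}{7} \cdot 0 = 0$)
$n{\left(p,D \right)} = 1 + p D^{2}$ ($n{\left(p,D \right)} = p D^{2} + 1 = 1 + p D^{2}$)
$g{\left(v \right)} = 1$ ($g{\left(v \right)} = 1 + v 0^{2} = 1 + v 0 = 1 + 0 = 1$)
$\frac{3914241}{g{\left(-873 \right)}} + \frac{2829050}{-2647214} = \frac{3914241}{1} + \frac{2829050}{-2647214} = 3914241 \cdot 1 + 2829050 \left(- \frac{1}{2647214}\right) = 3914241 - \frac{1414525}{1323607} = \frac{5180915372762}{1323607}$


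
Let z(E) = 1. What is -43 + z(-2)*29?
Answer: -14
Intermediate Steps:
-43 + z(-2)*29 = -43 + 1*29 = -43 + 29 = -14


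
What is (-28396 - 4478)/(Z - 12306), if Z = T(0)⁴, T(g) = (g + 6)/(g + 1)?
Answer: 5479/1835 ≈ 2.9858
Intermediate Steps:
T(g) = (6 + g)/(1 + g)
Z = 1296 (Z = ((6 + 0)/(1 + 0))⁴ = (6/1)⁴ = (1*6)⁴ = 6⁴ = 1296)
(-28396 - 4478)/(Z - 12306) = (-28396 - 4478)/(1296 - 12306) = -32874/(-11010) = -32874*(-1/11010) = 5479/1835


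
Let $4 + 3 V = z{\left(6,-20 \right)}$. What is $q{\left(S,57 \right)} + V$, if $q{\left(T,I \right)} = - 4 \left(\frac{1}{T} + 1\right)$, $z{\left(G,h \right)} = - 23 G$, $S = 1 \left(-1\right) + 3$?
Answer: $- \frac{160}{3} \approx -53.333$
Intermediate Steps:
$S = 2$ ($S = -1 + 3 = 2$)
$q{\left(T,I \right)} = -4 - \frac{4}{T}$ ($q{\left(T,I \right)} = - 4 \left(1 + \frac{1}{T}\right) = -4 - \frac{4}{T}$)
$V = - \frac{142}{3}$ ($V = - \frac{4}{3} + \frac{\left(-23\right) 6}{3} = - \frac{4}{3} + \frac{1}{3} \left(-138\right) = - \frac{4}{3} - 46 = - \frac{142}{3} \approx -47.333$)
$q{\left(S,57 \right)} + V = \left(-4 - \frac{4}{2}\right) - \frac{142}{3} = \left(-4 - 2\right) - \frac{142}{3} = -6 - \frac{142}{3} = - \frac{160}{3}$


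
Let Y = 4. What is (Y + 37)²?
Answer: 1681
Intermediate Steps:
(Y + 37)² = (4 + 37)² = 41² = 1681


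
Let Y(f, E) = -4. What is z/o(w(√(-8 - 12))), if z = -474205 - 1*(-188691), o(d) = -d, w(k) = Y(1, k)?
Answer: -142757/2 ≈ -71379.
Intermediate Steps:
w(k) = -4
z = -285514 (z = -474205 + 188691 = -285514)
z/o(w(√(-8 - 12))) = -285514/((-1*(-4))) = -285514/4 = -285514*¼ = -142757/2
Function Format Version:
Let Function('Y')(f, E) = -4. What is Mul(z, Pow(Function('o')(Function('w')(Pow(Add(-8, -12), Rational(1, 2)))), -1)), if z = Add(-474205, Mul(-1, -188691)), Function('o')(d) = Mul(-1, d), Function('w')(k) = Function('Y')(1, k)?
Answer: Rational(-142757, 2) ≈ -71379.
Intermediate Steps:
Function('w')(k) = -4
z = -285514 (z = Add(-474205, 188691) = -285514)
Mul(z, Pow(Function('o')(Function('w')(Pow(Add(-8, -12), Rational(1, 2)))), -1)) = Mul(-285514, Pow(Mul(-1, -4), -1)) = Mul(-285514, Pow(4, -1)) = Mul(-285514, Rational(1, 4)) = Rational(-142757, 2)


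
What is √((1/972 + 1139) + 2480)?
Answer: √10553007/54 ≈ 60.158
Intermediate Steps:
√((1/972 + 1139) + 2480) = √(1107109/972 + 2480) = √(3517669/972) = √10553007/54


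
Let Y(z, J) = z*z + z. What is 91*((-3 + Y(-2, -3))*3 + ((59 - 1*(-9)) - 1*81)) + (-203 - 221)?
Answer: -1880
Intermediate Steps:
Y(z, J) = z + z**2 (Y(z, J) = z**2 + z = z + z**2)
91*((-3 + Y(-2, -3))*3 + ((59 - 1*(-9)) - 1*81)) + (-203 - 221) = 91*((-3 - 2*(1 - 2))*3 + ((59 - 1*(-9)) - 1*81)) + (-203 - 221) = 91*((-3 - 2*(-1))*3 + ((59 + 9) - 81)) - 424 = 91*((-3 + 2)*3 + (68 - 81)) - 424 = 91*(-1*3 - 13) - 424 = 91*(-3 - 13) - 424 = 91*(-16) - 424 = -1456 - 424 = -1880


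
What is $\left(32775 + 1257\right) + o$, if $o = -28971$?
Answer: $5061$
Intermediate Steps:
$\left(32775 + 1257\right) + o = \left(32775 + 1257\right) - 28971 = 34032 - 28971 = 5061$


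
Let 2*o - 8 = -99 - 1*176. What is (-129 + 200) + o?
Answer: -125/2 ≈ -62.500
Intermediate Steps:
o = -267/2 (o = 4 + (-99 - 1*176)/2 = 4 + (-99 - 176)/2 = 4 + (1/2)*(-275) = 4 - 275/2 = -267/2 ≈ -133.50)
(-129 + 200) + o = (-129 + 200) - 267/2 = 71 - 267/2 = -125/2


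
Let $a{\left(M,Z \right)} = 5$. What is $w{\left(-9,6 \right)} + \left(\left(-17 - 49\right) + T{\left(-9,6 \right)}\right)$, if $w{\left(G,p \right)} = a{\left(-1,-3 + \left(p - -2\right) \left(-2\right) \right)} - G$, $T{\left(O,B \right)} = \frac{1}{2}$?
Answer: $- \frac{103}{2} \approx -51.5$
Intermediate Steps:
$T{\left(O,B \right)} = \frac{1}{2}$
$w{\left(G,p \right)} = 5 - G$
$w{\left(-9,6 \right)} + \left(\left(-17 - 49\right) + T{\left(-9,6 \right)}\right) = \left(5 - -9\right) + \left(\left(-17 - 49\right) + \frac{1}{2}\right) = \left(5 + 9\right) + \left(-66 + \frac{1}{2}\right) = 14 - \frac{131}{2} = - \frac{103}{2}$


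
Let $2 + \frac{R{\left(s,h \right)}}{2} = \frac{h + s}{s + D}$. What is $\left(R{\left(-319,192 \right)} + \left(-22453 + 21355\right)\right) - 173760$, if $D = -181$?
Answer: $- \frac{43715373}{250} \approx -1.7486 \cdot 10^{5}$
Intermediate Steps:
$R{\left(s,h \right)} = -4 + \frac{2 \left(h + s\right)}{-181 + s}$ ($R{\left(s,h \right)} = -4 + 2 \frac{h + s}{s - 181} = -4 + 2 \frac{h + s}{-181 + s} = -4 + \frac{2 \left(h + s\right)}{-181 + s}$)
$\left(R{\left(-319,192 \right)} + \left(-22453 + 21355\right)\right) - 173760 = \left(\frac{2 \left(362 + 192 - -319\right)}{-181 - 319} + \left(-22453 + 21355\right)\right) - 173760 = \left(\frac{2 \left(362 + 192 + 319\right)}{-500} - 1098\right) - 173760 = \left(2 \left(- \frac{1}{500}\right) 873 - 1098\right) - 173760 = \left(- \frac{873}{250} - 1098\right) - 173760 = - \frac{275373}{250} - 173760 = - \frac{43715373}{250}$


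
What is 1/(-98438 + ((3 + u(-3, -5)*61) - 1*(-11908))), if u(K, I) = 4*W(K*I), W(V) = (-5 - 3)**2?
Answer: -1/70911 ≈ -1.4102e-5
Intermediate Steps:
W(V) = 64 (W(V) = (-8)**2 = 64)
u(K, I) = 256 (u(K, I) = 4*64 = 256)
1/(-98438 + ((3 + u(-3, -5)*61) - 1*(-11908))) = 1/(-98438 + ((3 + 256*61) - 1*(-11908))) = 1/(-98438 + ((3 + 15616) + 11908)) = 1/(-98438 + (15619 + 11908)) = 1/(-98438 + 27527) = 1/(-70911) = -1/70911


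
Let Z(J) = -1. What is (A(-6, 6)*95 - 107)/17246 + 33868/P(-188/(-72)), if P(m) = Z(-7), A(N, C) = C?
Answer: -584087065/17246 ≈ -33868.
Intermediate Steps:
P(m) = -1
(A(-6, 6)*95 - 107)/17246 + 33868/P(-188/(-72)) = (6*95 - 107)/17246 + 33868/(-1) = (570 - 107)*(1/17246) + 33868*(-1) = 463*(1/17246) - 33868 = 463/17246 - 33868 = -584087065/17246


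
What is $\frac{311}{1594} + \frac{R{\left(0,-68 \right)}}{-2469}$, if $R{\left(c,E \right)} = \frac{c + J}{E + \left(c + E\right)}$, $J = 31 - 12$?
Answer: $\frac{52229555}{267619848} \approx 0.19516$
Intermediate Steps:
$J = 19$
$R{\left(c,E \right)} = \frac{19 + c}{c + 2 E}$ ($R{\left(c,E \right)} = \frac{c + 19}{E + \left(c + E\right)} = \frac{19 + c}{E + \left(E + c\right)} = \frac{19 + c}{c + 2 E}$)
$\frac{311}{1594} + \frac{R{\left(0,-68 \right)}}{-2469} = \frac{311}{1594} + \frac{\frac{1}{0 + 2 \left(-68\right)} \left(19 + 0\right)}{-2469} = 311 \cdot \frac{1}{1594} + \frac{1}{0 - 136} \cdot 19 \left(- \frac{1}{2469}\right) = \frac{311}{1594} + \frac{1}{-136} \cdot 19 \left(- \frac{1}{2469}\right) = \frac{311}{1594} + \left(- \frac{1}{136}\right) 19 \left(- \frac{1}{2469}\right) = \frac{311}{1594} - - \frac{19}{335784} = \frac{311}{1594} + \frac{19}{335784} = \frac{52229555}{267619848}$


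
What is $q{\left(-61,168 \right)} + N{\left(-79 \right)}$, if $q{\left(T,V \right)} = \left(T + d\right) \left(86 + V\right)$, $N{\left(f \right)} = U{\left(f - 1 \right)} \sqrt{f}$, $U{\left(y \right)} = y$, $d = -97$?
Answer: $-40132 - 80 i \sqrt{79} \approx -40132.0 - 711.06 i$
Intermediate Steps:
$N{\left(f \right)} = \sqrt{f} \left(-1 + f\right)$ ($N{\left(f \right)} = \left(f - 1\right) \sqrt{f} = \left(-1 + f\right) \sqrt{f} = \sqrt{f} \left(-1 + f\right)$)
$q{\left(T,V \right)} = \left(-97 + T\right) \left(86 + V\right)$ ($q{\left(T,V \right)} = \left(T - 97\right) \left(86 + V\right) = \left(-97 + T\right) \left(86 + V\right)$)
$q{\left(-61,168 \right)} + N{\left(-79 \right)} = \left(-8342 - 16296 + 86 \left(-61\right) - 10248\right) + \sqrt{-79} \left(-1 - 79\right) = \left(-8342 - 16296 - 5246 - 10248\right) + i \sqrt{79} \left(-80\right) = -40132 - 80 i \sqrt{79}$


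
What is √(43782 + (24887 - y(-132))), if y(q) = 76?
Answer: √68593 ≈ 261.90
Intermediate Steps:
√(43782 + (24887 - y(-132))) = √(43782 + (24887 - 1*76)) = √(43782 + (24887 - 76)) = √(43782 + 24811) = √68593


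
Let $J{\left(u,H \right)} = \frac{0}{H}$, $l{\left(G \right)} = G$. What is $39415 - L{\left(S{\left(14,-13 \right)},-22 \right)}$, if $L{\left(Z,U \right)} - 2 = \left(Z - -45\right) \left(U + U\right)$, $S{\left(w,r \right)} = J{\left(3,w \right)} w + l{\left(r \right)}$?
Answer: $40821$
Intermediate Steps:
$J{\left(u,H \right)} = 0$
$S{\left(w,r \right)} = r$ ($S{\left(w,r \right)} = 0 w + r = 0 + r = r$)
$L{\left(Z,U \right)} = 2 + 2 U \left(45 + Z\right)$ ($L{\left(Z,U \right)} = 2 + \left(Z - -45\right) \left(U + U\right) = 2 + \left(Z + 45\right) 2 U = 2 + \left(45 + Z\right) 2 U = 2 + 2 U \left(45 + Z\right)$)
$39415 - L{\left(S{\left(14,-13 \right)},-22 \right)} = 39415 - \left(2 + 90 \left(-22\right) + 2 \left(-22\right) \left(-13\right)\right) = 39415 - \left(2 - 1980 + 572\right) = 39415 - -1406 = 39415 + 1406 = 40821$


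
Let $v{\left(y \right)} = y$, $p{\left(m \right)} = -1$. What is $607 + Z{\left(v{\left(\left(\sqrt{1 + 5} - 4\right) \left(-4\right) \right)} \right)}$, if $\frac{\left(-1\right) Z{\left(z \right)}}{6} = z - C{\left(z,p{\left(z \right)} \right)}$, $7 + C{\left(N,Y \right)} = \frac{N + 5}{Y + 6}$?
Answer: $\frac{2471}{5} + \frac{96 \sqrt{6}}{5} \approx 541.23$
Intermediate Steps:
$C{\left(N,Y \right)} = -7 + \frac{5 + N}{6 + Y}$ ($C{\left(N,Y \right)} = -7 + \frac{N + 5}{Y + 6} = -7 + \frac{5 + N}{6 + Y}$)
$Z{\left(z \right)} = -36 - \frac{24 z}{5}$ ($Z{\left(z \right)} = - 6 \left(z - \frac{-37 + z - -7}{6 - 1}\right) = - 6 \left(z - \frac{-37 + z + 7}{5}\right) = - 6 \left(z - \frac{-30 + z}{5}\right) = - 6 \left(z - \left(-6 + \frac{z}{5}\right)\right) = - 6 \left(6 + \frac{4 z}{5}\right) = -36 - \frac{24 z}{5}$)
$607 + Z{\left(v{\left(\left(\sqrt{1 + 5} - 4\right) \left(-4\right) \right)} \right)} = 607 - \left(36 + \frac{24 \left(\sqrt{1 + 5} - 4\right) \left(-4\right)}{5}\right) = 607 - \left(36 + \frac{24 \left(\sqrt{6} - 4\right) \left(-4\right)}{5}\right) = 607 - \left(36 + \frac{24 \left(-4 + \sqrt{6}\right) \left(-4\right)}{5}\right) = 607 - \left(36 + \frac{24 \left(16 - 4 \sqrt{6}\right)}{5}\right) = 607 - \left(\frac{564}{5} - \frac{96 \sqrt{6}}{5}\right) = \frac{2471}{5} + \frac{96 \sqrt{6}}{5}$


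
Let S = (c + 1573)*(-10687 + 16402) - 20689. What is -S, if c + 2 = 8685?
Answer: -58592351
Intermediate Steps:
c = 8683 (c = -2 + 8685 = 8683)
S = 58592351 (S = (8683 + 1573)*(-10687 + 16402) - 20689 = 10256*5715 - 20689 = 58613040 - 20689 = 58592351)
-S = -1*58592351 = -58592351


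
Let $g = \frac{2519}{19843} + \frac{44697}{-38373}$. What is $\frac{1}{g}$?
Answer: $- \frac{253811813}{263420328} \approx -0.96352$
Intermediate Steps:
$g = - \frac{263420328}{253811813}$ ($g = 2519 \cdot \frac{1}{19843} + 44697 \left(- \frac{1}{38373}\right) = \frac{2519}{19843} - \frac{14899}{12791} = - \frac{263420328}{253811813} \approx -1.0379$)
$\frac{1}{g} = \frac{1}{- \frac{263420328}{253811813}} = - \frac{253811813}{263420328}$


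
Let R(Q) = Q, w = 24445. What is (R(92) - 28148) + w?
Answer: -3611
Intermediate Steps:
(R(92) - 28148) + w = (92 - 28148) + 24445 = -28056 + 24445 = -3611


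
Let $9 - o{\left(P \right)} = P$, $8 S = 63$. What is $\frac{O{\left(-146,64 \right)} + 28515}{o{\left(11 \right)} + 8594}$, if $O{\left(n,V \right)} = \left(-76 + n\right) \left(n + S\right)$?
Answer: $\frac{78905}{11456} \approx 6.8877$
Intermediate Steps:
$S = \frac{63}{8}$ ($S = \frac{1}{8} \cdot 63 = \frac{63}{8} \approx 7.875$)
$o{\left(P \right)} = 9 - P$
$O{\left(n,V \right)} = \left(-76 + n\right) \left(\frac{63}{8} + n\right)$ ($O{\left(n,V \right)} = \left(-76 + n\right) \left(n + \frac{63}{8}\right) = \left(-76 + n\right) \left(\frac{63}{8} + n\right)$)
$\frac{O{\left(-146,64 \right)} + 28515}{o{\left(11 \right)} + 8594} = \frac{\left(- \frac{1197}{2} + \left(-146\right)^{2} - - \frac{39785}{4}\right) + 28515}{\left(9 - 11\right) + 8594} = \frac{\left(- \frac{1197}{2} + 21316 + \frac{39785}{4}\right) + 28515}{\left(9 - 11\right) + 8594} = \frac{\frac{122655}{4} + 28515}{-2 + 8594} = \frac{236715}{4 \cdot 8592} = \frac{236715}{4} \cdot \frac{1}{8592} = \frac{78905}{11456}$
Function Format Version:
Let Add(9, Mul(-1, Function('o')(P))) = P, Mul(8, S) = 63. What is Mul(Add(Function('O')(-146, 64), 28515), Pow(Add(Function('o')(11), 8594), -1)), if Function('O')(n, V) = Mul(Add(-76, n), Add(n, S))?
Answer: Rational(78905, 11456) ≈ 6.8877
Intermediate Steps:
S = Rational(63, 8) (S = Mul(Rational(1, 8), 63) = Rational(63, 8) ≈ 7.8750)
Function('o')(P) = Add(9, Mul(-1, P))
Function('O')(n, V) = Mul(Add(-76, n), Add(Rational(63, 8), n)) (Function('O')(n, V) = Mul(Add(-76, n), Add(n, Rational(63, 8))) = Mul(Add(-76, n), Add(Rational(63, 8), n)))
Mul(Add(Function('O')(-146, 64), 28515), Pow(Add(Function('o')(11), 8594), -1)) = Mul(Add(Add(Rational(-1197, 2), Pow(-146, 2), Mul(Rational(-545, 8), -146)), 28515), Pow(Add(Add(9, Mul(-1, 11)), 8594), -1)) = Mul(Add(Add(Rational(-1197, 2), 21316, Rational(39785, 4)), 28515), Pow(Add(Add(9, -11), 8594), -1)) = Mul(Add(Rational(122655, 4), 28515), Pow(Add(-2, 8594), -1)) = Mul(Rational(236715, 4), Pow(8592, -1)) = Mul(Rational(236715, 4), Rational(1, 8592)) = Rational(78905, 11456)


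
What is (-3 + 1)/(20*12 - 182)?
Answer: -1/29 ≈ -0.034483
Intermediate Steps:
(-3 + 1)/(20*12 - 182) = -2/(240 - 182) = -2/58 = (1/58)*(-2) = -1/29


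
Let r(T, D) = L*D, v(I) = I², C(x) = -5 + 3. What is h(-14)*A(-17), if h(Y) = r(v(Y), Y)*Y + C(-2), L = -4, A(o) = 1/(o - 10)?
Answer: 262/9 ≈ 29.111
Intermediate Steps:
A(o) = 1/(-10 + o)
C(x) = -2
r(T, D) = -4*D
h(Y) = -2 - 4*Y² (h(Y) = (-4*Y)*Y - 2 = -4*Y² - 2 = -2 - 4*Y²)
h(-14)*A(-17) = (-2 - 4*(-14)²)/(-10 - 17) = (-2 - 4*196)/(-27) = (-2 - 784)*(-1/27) = -786*(-1/27) = 262/9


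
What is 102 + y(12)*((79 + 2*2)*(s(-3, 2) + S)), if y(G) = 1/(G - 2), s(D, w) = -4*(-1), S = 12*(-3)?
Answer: -818/5 ≈ -163.60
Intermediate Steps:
S = -36
s(D, w) = 4
y(G) = 1/(-2 + G)
102 + y(12)*((79 + 2*2)*(s(-3, 2) + S)) = 102 + ((79 + 2*2)*(4 - 36))/(-2 + 12) = 102 + ((79 + 4)*(-32))/10 = 102 + (83*(-32))/10 = 102 + (⅒)*(-2656) = 102 - 1328/5 = -818/5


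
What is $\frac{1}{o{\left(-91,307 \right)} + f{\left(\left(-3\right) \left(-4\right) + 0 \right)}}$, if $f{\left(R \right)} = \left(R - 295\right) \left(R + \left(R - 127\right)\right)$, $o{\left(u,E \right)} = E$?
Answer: $\frac{1}{29456} \approx 3.3949 \cdot 10^{-5}$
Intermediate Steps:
$f{\left(R \right)} = \left(-295 + R\right) \left(-127 + 2 R\right)$ ($f{\left(R \right)} = \left(-295 + R\right) \left(R + \left(R - 127\right)\right) = \left(-295 + R\right) \left(R + \left(-127 + R\right)\right) = \left(-295 + R\right) \left(-127 + 2 R\right)$)
$\frac{1}{o{\left(-91,307 \right)} + f{\left(\left(-3\right) \left(-4\right) + 0 \right)}} = \frac{1}{307 + \left(37465 - 717 \left(\left(-3\right) \left(-4\right) + 0\right) + 2 \left(\left(-3\right) \left(-4\right) + 0\right)^{2}\right)} = \frac{1}{307 + \left(37465 - 717 \left(12 + 0\right) + 2 \left(12 + 0\right)^{2}\right)} = \frac{1}{307 + \left(37465 - 8604 + 2 \cdot 12^{2}\right)} = \frac{1}{307 + \left(37465 - 8604 + 2 \cdot 144\right)} = \frac{1}{307 + \left(37465 - 8604 + 288\right)} = \frac{1}{307 + 29149} = \frac{1}{29456}$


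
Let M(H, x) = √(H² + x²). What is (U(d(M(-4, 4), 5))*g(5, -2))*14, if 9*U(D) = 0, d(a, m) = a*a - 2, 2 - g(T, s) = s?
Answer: 0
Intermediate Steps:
g(T, s) = 2 - s
d(a, m) = -2 + a² (d(a, m) = a² - 2 = -2 + a²)
U(D) = 0 (U(D) = (⅑)*0 = 0)
(U(d(M(-4, 4), 5))*g(5, -2))*14 = (0*(2 - 1*(-2)))*14 = (0*(2 + 2))*14 = (0*4)*14 = 0*14 = 0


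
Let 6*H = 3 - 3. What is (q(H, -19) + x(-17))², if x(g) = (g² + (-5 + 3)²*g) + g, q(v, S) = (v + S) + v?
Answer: 34225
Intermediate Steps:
H = 0 (H = (3 - 3)/6 = (⅙)*0 = 0)
q(v, S) = S + 2*v (q(v, S) = (S + v) + v = S + 2*v)
x(g) = g² + 5*g (x(g) = (g² + (-2)²*g) + g = (g² + 4*g) + g = g² + 5*g)
(q(H, -19) + x(-17))² = ((-19 + 2*0) - 17*(5 - 17))² = ((-19 + 0) - 17*(-12))² = (-19 + 204)² = 185² = 34225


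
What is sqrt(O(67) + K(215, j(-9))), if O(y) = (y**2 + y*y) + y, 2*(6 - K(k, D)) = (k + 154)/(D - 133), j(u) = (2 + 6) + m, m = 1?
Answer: sqrt(139191054)/124 ≈ 95.145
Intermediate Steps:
j(u) = 9 (j(u) = (2 + 6) + 1 = 8 + 1 = 9)
K(k, D) = 6 - (154 + k)/(2*(-133 + D)) (K(k, D) = 6 - (k + 154)/(2*(D - 133)) = 6 - (154 + k)/(2*(-133 + D)))
O(y) = y + 2*y**2 (O(y) = (y**2 + y**2) + y = 2*y**2 + y = y + 2*y**2)
sqrt(O(67) + K(215, j(-9))) = sqrt(67*(1 + 2*67) + (-1750 - 1*215 + 12*9)/(2*(-133 + 9))) = sqrt(67*(1 + 134) + (1/2)*(-1750 - 215 + 108)/(-124)) = sqrt(67*135 + (1/2)*(-1/124)*(-1857)) = sqrt(9045 + 1857/248) = sqrt(2245017/248) = sqrt(139191054)/124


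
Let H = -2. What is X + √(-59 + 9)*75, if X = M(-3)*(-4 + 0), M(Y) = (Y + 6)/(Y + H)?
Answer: 12/5 + 375*I*√2 ≈ 2.4 + 530.33*I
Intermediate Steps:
M(Y) = (6 + Y)/(-2 + Y) (M(Y) = (Y + 6)/(Y - 2) = (6 + Y)/(-2 + Y))
X = 12/5 (X = ((6 - 3)/(-2 - 3))*(-4 + 0) = (3/(-5))*(-4) = -⅕*3*(-4) = -⅗*(-4) = 12/5 ≈ 2.4000)
X + √(-59 + 9)*75 = 12/5 + √(-59 + 9)*75 = 12/5 + √(-50)*75 = 12/5 + (5*I*√2)*75 = 12/5 + 375*I*√2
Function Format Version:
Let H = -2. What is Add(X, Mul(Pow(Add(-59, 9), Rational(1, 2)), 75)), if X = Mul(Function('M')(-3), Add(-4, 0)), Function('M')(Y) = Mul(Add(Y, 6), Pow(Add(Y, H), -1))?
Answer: Add(Rational(12, 5), Mul(375, I, Pow(2, Rational(1, 2)))) ≈ Add(2.4000, Mul(530.33, I))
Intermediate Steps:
Function('M')(Y) = Mul(Pow(Add(-2, Y), -1), Add(6, Y)) (Function('M')(Y) = Mul(Add(Y, 6), Pow(Add(Y, -2), -1)) = Mul(Add(6, Y), Pow(Add(-2, Y), -1)) = Mul(Pow(Add(-2, Y), -1), Add(6, Y)))
X = Rational(12, 5) (X = Mul(Mul(Pow(Add(-2, -3), -1), Add(6, -3)), Add(-4, 0)) = Mul(Mul(Pow(-5, -1), 3), -4) = Mul(Mul(Rational(-1, 5), 3), -4) = Mul(Rational(-3, 5), -4) = Rational(12, 5) ≈ 2.4000)
Add(X, Mul(Pow(Add(-59, 9), Rational(1, 2)), 75)) = Add(Rational(12, 5), Mul(Pow(Add(-59, 9), Rational(1, 2)), 75)) = Add(Rational(12, 5), Mul(Pow(-50, Rational(1, 2)), 75)) = Add(Rational(12, 5), Mul(Mul(5, I, Pow(2, Rational(1, 2))), 75)) = Add(Rational(12, 5), Mul(375, I, Pow(2, Rational(1, 2))))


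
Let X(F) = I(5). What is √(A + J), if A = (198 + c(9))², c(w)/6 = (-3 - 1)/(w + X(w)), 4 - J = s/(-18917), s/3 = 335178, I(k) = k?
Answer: √676584082487230/132419 ≈ 196.43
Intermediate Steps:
s = 1005534 (s = 3*335178 = 1005534)
X(F) = 5
J = 1081202/18917 (J = 4 - 1005534/(-18917) = 4 - 1005534*(-1)/18917 = 4 - 1*(-1005534/18917) = 4 + 1005534/18917 = 1081202/18917 ≈ 57.155)
c(w) = -24/(5 + w) (c(w) = 6*((-3 - 1)/(w + 5)) = 6*(-4/(5 + w)) = -24/(5 + w))
A = 1887876/49 (A = (198 - 24/(5 + 9))² = (198 - 24/14)² = (198 - 24*1/14)² = (198 - 12/7)² = (1374/7)² = 1887876/49 ≈ 38528.)
√(A + J) = √(1887876/49 + 1081202/18917) = √(35765929190/926933) = √676584082487230/132419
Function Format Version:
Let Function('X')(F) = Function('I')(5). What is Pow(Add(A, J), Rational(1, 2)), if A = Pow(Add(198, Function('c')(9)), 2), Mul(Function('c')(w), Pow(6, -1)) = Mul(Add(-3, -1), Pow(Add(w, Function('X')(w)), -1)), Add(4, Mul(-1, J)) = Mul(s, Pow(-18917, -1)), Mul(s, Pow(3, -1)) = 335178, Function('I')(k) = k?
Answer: Mul(Rational(1, 132419), Pow(676584082487230, Rational(1, 2))) ≈ 196.43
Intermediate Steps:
s = 1005534 (s = Mul(3, 335178) = 1005534)
Function('X')(F) = 5
J = Rational(1081202, 18917) (J = Add(4, Mul(-1, Mul(1005534, Pow(-18917, -1)))) = Add(4, Mul(-1, Mul(1005534, Rational(-1, 18917)))) = Add(4, Mul(-1, Rational(-1005534, 18917))) = Add(4, Rational(1005534, 18917)) = Rational(1081202, 18917) ≈ 57.155)
Function('c')(w) = Mul(-24, Pow(Add(5, w), -1)) (Function('c')(w) = Mul(6, Mul(Add(-3, -1), Pow(Add(w, 5), -1))) = Mul(6, Mul(-4, Pow(Add(5, w), -1))) = Mul(-24, Pow(Add(5, w), -1)))
A = Rational(1887876, 49) (A = Pow(Add(198, Mul(-24, Pow(Add(5, 9), -1))), 2) = Pow(Add(198, Mul(-24, Pow(14, -1))), 2) = Pow(Add(198, Mul(-24, Rational(1, 14))), 2) = Pow(Add(198, Rational(-12, 7)), 2) = Pow(Rational(1374, 7), 2) = Rational(1887876, 49) ≈ 38528.)
Pow(Add(A, J), Rational(1, 2)) = Pow(Add(Rational(1887876, 49), Rational(1081202, 18917)), Rational(1, 2)) = Pow(Rational(35765929190, 926933), Rational(1, 2)) = Mul(Rational(1, 132419), Pow(676584082487230, Rational(1, 2)))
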